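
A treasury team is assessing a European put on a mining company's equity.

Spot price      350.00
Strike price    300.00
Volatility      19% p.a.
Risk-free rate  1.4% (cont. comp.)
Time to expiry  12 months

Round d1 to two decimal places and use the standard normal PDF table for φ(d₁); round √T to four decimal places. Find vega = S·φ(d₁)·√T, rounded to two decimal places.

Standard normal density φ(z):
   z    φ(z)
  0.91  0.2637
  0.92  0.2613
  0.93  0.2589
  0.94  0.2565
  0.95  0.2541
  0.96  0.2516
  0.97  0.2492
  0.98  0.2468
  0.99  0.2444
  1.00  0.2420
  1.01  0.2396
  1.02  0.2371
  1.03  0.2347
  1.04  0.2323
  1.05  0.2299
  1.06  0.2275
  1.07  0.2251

86.38

σ√T = 0.19 × 1.0000 = 0.1900
ln(S/K) + (r + σ²/2)T = ln(350/300) + (0.014 + 0.19²/2)·1 = 0.1542 + 0.0321 = 0.1862
d₁ = 0.1862 / 0.1900 = 0.9800 which rounds to 0.98
√T = √1 = 1.0000
φ(d₁) = φ(0.98) = 0.2468
vega = S·φ(d₁)·√T = 350·0.2468·1.0000 = 86.3800
(The call has the same vega.)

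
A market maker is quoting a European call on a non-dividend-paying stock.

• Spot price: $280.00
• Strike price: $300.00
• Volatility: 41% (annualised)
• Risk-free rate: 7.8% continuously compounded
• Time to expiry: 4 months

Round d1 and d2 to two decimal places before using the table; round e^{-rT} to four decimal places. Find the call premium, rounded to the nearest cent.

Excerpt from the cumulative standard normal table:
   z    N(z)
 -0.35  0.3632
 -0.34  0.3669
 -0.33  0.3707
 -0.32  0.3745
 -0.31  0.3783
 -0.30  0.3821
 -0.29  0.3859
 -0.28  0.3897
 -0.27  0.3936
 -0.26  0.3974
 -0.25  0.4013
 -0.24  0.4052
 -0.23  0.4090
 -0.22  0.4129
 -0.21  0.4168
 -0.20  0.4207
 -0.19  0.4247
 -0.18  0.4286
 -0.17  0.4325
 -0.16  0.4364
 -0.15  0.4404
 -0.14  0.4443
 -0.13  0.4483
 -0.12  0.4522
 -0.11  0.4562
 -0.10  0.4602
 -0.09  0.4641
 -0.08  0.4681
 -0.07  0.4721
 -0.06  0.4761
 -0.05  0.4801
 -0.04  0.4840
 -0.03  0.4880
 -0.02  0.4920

$21.62

σ√T = 0.41·√0.3333 = 0.2367
d₁ = [ln(280/300) + (0.078 + 0.41²/2)·0.3333] / 0.2367 = [-0.0690 + 0.0540] / 0.2367 = -0.0633 ≈ -0.06
d₂ = d₁ − σ√T = -0.0633 − 0.2367 = -0.3000 ≈ -0.30
exp(−rT) = exp(−0.078·0.3333) = 0.9743
N(d₁) = N(-0.06) = 0.4761;  N(d₂) = N(-0.30) = 0.3821
C = 280·0.4761 − 300·0.9743·0.3821 = 133.3080 − 111.6840 = 21.6240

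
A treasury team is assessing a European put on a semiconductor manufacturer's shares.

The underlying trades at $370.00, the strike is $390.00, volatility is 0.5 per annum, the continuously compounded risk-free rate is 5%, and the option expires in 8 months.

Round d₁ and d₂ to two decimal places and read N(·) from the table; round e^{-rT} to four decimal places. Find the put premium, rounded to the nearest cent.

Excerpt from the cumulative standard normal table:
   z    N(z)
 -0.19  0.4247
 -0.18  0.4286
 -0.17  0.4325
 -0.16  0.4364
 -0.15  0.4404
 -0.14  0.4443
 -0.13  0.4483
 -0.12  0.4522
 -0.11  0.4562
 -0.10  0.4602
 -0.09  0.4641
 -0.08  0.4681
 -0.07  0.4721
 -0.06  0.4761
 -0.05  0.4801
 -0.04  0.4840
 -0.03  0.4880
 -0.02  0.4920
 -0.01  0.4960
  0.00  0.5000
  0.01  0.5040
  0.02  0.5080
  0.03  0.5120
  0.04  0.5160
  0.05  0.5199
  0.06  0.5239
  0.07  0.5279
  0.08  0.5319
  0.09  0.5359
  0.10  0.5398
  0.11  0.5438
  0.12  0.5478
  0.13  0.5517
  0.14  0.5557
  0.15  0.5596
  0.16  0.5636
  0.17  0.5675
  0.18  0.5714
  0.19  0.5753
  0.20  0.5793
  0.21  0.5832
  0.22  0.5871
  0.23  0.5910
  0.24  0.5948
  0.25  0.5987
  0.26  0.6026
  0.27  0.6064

σ√T = 0.5·√0.6667 = 0.4082
d₁ = [ln(370/390) + (0.05 + 0.5²/2)·0.6667] / 0.4082 = [-0.0526 + 0.1167] / 0.4082 = 0.1568 → 0.16
d₂ = d₁ − σ√T = 0.1568 − 0.4082 = -0.2514 → -0.25
exp(−rT) = exp(−0.05·0.6667) = 0.9672
N(−d₂) = N(0.25) = 0.5987;  N(−d₁) = N(-0.16) = 0.4364
P = 390·0.9672·0.5987 − 370·0.4364 = 225.8344 − 161.4680 = 64.3664

$64.37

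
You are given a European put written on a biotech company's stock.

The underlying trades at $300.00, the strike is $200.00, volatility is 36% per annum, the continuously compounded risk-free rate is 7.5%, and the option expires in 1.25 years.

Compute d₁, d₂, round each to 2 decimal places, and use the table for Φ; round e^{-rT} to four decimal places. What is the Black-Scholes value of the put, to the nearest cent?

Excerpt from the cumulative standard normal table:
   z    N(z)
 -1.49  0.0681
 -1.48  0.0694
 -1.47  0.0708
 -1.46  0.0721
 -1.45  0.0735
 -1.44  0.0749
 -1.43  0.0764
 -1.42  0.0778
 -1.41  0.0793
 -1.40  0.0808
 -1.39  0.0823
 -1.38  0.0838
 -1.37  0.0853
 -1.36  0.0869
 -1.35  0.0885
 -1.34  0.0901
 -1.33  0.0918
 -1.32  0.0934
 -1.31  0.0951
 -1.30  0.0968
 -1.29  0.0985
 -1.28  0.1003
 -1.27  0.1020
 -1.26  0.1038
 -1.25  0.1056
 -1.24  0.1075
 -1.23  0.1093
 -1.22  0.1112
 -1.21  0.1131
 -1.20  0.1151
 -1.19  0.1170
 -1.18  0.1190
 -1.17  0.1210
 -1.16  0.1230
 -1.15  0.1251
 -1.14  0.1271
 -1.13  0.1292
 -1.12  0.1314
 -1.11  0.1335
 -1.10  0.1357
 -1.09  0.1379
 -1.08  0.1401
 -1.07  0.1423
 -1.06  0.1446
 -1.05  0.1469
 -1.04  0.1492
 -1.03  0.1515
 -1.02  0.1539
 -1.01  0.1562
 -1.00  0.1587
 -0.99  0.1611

$4.70

σ√T = 0.36·√1.25 = 0.4025
d₁ = [ln(300/200) + (0.075 + 0.36²/2)·1.25] / 0.4025 = [0.4055 + 0.1747] / 0.4025 = 1.4416 ⇒ 1.44
d₂ = d₁ − σ√T = 1.4416 − 0.4025 = 1.0391 ⇒ 1.04
exp(−rT) = exp(−0.075·1.25) = 0.9105
N(−d₂) = N(-1.04) = 0.1492;  N(−d₁) = N(-1.44) = 0.0749
P = 200·0.9105·0.1492 − 300·0.0749 = 27.1693 − 22.4700 = 4.6993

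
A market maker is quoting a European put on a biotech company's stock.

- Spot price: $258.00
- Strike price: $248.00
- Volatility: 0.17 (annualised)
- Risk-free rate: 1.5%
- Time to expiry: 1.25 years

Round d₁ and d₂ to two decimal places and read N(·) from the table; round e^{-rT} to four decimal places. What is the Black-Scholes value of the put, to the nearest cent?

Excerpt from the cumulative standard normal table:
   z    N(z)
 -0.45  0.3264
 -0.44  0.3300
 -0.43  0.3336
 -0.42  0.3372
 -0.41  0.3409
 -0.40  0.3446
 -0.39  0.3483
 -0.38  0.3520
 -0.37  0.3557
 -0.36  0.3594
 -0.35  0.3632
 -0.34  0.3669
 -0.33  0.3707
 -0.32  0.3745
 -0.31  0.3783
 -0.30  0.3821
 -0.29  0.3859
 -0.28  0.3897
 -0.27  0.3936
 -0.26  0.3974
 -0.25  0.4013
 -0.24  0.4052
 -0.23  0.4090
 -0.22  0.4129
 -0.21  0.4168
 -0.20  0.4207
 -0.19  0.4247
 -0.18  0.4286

T = 1.25;  σ√T = 0.1901
d₁ = [ln(258/248) + (0.015 + 0.17²/2)·1.25] / 0.1901 = [0.0395 + 0.0368] / 0.1901 = 0.4017 which rounds to 0.40
d₂ = d₁ − σ√T = 0.4017 − 0.1901 = 0.2116 which rounds to 0.21
exp(−rT) = exp(−0.015·1.25) = 0.9814
P = 248·0.9814·N(-0.21) − 258·N(-0.40) = 248·0.9814·0.4168 − 258·0.3446 = 101.4438 − 88.9068 = 12.5370

$12.54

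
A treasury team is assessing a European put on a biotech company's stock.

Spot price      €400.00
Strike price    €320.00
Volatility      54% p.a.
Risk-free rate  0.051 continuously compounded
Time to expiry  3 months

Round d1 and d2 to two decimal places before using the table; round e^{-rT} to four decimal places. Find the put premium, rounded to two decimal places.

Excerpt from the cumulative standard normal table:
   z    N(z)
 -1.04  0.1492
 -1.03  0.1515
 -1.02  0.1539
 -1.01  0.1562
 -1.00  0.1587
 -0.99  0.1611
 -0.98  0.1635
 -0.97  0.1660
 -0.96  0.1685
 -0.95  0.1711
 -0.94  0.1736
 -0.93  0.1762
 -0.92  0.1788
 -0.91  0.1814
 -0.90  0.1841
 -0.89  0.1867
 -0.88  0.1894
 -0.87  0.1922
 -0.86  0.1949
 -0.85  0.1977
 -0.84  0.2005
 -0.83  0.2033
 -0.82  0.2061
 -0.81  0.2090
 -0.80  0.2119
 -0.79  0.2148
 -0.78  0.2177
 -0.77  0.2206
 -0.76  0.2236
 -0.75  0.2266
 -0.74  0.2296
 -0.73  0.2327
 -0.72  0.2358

σ√T = 0.54 × 0.5000 = 0.2700
ln(S/K) + (r + σ²/2)T = ln(400/320) + (0.051 + 0.54²/2)·0.25 = 0.2231 + 0.0492 = 0.2723
d₁ = 0.2723 / 0.2700 = 1.0087 which rounds to 1.01
d₂ = d₁ − σ√T = 1.0087 − 0.2700 = 0.7387 which rounds to 0.74
e^(−rT) = e^(−0.051·0.25) = 0.9873
P = 320·0.9873·N(-0.74) − 400·N(-1.01) = 320·0.9873·0.2296 − 400·0.1562 = 72.5389 − 62.4800 = 10.0589

€10.06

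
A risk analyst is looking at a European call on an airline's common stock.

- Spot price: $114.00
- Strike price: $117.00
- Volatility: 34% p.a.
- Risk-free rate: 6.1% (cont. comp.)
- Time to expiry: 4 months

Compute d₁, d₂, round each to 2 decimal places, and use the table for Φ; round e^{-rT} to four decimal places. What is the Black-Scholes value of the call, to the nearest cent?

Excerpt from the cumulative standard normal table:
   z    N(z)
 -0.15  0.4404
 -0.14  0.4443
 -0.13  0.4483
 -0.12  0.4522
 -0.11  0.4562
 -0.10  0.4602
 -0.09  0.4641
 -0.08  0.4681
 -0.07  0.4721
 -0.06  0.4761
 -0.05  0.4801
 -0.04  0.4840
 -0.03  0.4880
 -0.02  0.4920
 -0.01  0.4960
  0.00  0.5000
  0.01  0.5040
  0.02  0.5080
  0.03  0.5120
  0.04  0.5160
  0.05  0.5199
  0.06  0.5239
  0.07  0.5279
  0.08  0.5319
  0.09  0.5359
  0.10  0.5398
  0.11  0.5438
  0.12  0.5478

$8.78

σ√T = 0.34 × 0.5774 = 0.1963
ln(S/K) + (r + σ²/2)T = ln(114/117) + (0.061 + 0.34²/2)·0.3333 = -0.0260 + 0.0396 = 0.0136
d₁ = 0.0136 / 0.1963 = 0.0694 which rounds to 0.07
d₂ = d₁ − σ√T = 0.0694 − 0.1963 = -0.1269 which rounds to -0.13
exp(−rT) = exp(−0.061·0.3333) = 0.9799
N(d₁) = N(0.07) = 0.5279;  N(d₂) = N(-0.13) = 0.4483
C = 114·0.5279 − 117·0.9799·0.4483 = 60.1806 − 51.3968 = 8.7838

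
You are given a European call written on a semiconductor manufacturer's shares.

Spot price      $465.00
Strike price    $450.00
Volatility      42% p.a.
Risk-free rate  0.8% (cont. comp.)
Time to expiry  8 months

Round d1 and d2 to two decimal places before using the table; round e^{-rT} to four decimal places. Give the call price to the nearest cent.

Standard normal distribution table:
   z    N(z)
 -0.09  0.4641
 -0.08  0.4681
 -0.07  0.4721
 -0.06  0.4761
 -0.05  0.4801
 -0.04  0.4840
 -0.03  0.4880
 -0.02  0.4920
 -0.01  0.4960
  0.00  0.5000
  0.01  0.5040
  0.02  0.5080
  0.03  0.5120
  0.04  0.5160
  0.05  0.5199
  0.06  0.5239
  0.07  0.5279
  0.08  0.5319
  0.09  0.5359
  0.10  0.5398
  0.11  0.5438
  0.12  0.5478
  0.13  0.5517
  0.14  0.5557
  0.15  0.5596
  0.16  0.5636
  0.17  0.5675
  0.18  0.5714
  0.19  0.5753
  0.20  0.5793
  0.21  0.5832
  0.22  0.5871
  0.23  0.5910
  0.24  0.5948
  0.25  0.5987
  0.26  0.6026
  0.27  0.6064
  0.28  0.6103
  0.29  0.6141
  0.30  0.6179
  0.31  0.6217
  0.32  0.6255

σ√T = 0.42·√0.6667 = 0.3429
d₁ = [ln(465/450) + (0.008 + 0.42²/2)·0.6667] / 0.3429 = [0.0328 + 0.0641] / 0.3429 = 0.2826 which rounds to 0.28
d₂ = d₁ − σ√T = 0.2826 − 0.3429 = -0.0603 which rounds to -0.06
exp(−rT) = exp(−0.008·0.6667) = 0.9947
N(d₁) = N(0.28) = 0.6103;  N(d₂) = N(-0.06) = 0.4761
C = 465·0.6103 − 450·0.9947·0.4761 = 283.7895 − 213.1095 = 70.6800

$70.68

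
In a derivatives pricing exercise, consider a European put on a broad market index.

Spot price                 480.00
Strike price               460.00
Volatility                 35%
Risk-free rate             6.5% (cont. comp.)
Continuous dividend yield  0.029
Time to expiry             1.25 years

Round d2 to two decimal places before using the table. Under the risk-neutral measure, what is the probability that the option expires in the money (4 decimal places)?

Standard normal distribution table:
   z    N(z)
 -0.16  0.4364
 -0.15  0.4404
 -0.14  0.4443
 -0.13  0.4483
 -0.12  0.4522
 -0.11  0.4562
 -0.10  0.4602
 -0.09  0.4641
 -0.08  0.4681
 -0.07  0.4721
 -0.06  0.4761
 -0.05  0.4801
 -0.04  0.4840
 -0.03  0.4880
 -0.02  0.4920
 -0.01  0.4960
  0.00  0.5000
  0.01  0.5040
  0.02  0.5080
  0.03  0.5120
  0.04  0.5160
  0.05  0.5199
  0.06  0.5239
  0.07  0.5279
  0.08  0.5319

0.4880

σ√T = 0.35 × 1.1180 = 0.3913
d₁ = [ln(480/460) + (0.065 − 0.029 + 0.35²/2)·1.25] / 0.3913 = [0.0426 + 0.1216] / 0.3913 = 0.4194 ⇒ 0.42
d₂ = d₁ − σ√T = 0.4194 − 0.3913 = 0.0281 ⇒ 0.03
Pr(exercise) under Q = N(−d₂) = N(-0.03) = 0.4880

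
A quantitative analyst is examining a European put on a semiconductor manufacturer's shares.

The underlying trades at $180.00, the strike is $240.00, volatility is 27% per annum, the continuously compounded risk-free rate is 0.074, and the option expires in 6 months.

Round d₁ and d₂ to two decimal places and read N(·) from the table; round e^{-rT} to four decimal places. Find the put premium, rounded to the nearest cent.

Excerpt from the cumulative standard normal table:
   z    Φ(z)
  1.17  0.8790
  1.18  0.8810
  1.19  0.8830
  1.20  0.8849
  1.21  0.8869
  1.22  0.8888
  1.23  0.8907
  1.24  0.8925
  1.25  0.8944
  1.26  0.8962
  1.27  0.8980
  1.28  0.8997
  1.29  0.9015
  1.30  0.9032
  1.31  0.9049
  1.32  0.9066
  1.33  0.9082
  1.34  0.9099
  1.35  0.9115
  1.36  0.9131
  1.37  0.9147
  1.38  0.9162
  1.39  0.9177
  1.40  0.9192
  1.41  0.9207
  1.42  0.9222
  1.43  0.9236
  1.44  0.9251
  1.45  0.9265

$52.96

σ√T = 0.27 × 0.7071 = 0.1909
d₁ = [ln(180/240) + (0.074 + ½·0.27²)·0.5] / (σ√T) = (-0.2877 + 0.0552) / 0.1909 = -1.2176 → -1.22
d₂ = -1.2176 − 0.1909 = -1.4085 → -1.41
e^(−rT) = e^(−0.074·0.5) = 0.9637
P = 240·0.9637·N(1.41) − 180·N(1.22) = 240·0.9637·0.9207 − 180·0.8888 = 212.9469 − 159.9840 = 52.9629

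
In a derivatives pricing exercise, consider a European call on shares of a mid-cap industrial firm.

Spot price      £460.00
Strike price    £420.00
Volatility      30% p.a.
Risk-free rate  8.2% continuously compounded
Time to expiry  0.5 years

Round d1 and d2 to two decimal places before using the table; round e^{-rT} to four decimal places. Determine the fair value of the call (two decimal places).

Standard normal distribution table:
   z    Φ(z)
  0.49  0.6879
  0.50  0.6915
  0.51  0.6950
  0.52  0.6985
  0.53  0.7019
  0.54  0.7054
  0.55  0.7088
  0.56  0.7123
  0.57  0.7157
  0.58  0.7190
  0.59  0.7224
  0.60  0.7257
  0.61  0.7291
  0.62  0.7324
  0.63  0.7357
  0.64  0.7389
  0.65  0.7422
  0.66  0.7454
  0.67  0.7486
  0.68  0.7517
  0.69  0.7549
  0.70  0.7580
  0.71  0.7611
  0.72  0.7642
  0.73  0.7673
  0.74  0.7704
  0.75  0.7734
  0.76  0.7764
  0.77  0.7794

T = 0.5;  σ√T = 0.2121
d₁ = [ln(460/420) + (0.082 + ½·0.3²)·0.5] / (σ√T) = (0.0910 + 0.0635) / 0.2121 = 0.7282 ⇒ 0.73
d₂ = 0.7282 − 0.2121 = 0.5161 ⇒ 0.52
exp(−rT) = exp(−0.082·0.5) = 0.9598
C = 460·N(0.73) − 420·0.9598·N(0.52) = 460·0.7673 − 420·0.9598·0.6985 = 352.9580 − 281.5765 = 71.3815

£71.38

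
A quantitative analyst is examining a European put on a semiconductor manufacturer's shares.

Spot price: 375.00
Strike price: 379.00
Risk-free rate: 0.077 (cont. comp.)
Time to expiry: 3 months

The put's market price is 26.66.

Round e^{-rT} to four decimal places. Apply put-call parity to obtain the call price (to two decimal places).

29.90

exp(−rT) = exp(−0.077·0.25) = 0.9809
Put-call parity: C − P = S − K·e^(−rT) = 375 − 379·0.9809 = 375 − 371.7611 = 3.2389
C = P + (C − P) = 26.66 + (3.2389) = 29.8989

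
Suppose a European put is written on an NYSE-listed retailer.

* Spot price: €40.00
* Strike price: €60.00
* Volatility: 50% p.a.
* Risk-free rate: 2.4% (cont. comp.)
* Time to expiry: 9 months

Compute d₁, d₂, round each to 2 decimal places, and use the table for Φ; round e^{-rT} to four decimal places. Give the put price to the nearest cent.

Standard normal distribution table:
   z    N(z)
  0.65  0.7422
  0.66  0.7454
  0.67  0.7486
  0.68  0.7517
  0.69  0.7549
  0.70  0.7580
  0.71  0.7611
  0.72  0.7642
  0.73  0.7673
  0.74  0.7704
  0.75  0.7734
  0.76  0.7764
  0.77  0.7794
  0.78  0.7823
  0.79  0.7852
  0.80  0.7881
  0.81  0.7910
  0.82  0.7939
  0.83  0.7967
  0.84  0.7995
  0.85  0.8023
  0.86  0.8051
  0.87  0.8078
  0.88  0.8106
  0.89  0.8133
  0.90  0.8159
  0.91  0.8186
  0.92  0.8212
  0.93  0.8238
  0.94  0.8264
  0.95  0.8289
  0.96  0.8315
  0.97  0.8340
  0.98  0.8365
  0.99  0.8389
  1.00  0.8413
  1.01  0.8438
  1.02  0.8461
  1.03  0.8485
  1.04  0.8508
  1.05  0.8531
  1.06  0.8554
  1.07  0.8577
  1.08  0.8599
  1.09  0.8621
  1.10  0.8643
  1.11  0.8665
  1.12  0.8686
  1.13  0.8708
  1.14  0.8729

T = 0.75;  σ√T = 0.4330
d₁ = [ln(40/60) + (0.024 + 0.5²/2)·0.75] / 0.4330 = [-0.4055 + 0.1117] / 0.4330 = -0.6783 ⇒ -0.68
d₂ = d₁ − σ√T = -0.6783 − 0.4330 = -1.1113 ⇒ -1.11
e^(−rT) = e^(−0.024·0.75) = 0.9822
N(−d₂) = N(1.11) = 0.8665;  N(−d₁) = N(0.68) = 0.7517
P = 60·0.9822·0.8665 − 40·0.7517 = 51.0646 − 30.0680 = 20.9966

€21.00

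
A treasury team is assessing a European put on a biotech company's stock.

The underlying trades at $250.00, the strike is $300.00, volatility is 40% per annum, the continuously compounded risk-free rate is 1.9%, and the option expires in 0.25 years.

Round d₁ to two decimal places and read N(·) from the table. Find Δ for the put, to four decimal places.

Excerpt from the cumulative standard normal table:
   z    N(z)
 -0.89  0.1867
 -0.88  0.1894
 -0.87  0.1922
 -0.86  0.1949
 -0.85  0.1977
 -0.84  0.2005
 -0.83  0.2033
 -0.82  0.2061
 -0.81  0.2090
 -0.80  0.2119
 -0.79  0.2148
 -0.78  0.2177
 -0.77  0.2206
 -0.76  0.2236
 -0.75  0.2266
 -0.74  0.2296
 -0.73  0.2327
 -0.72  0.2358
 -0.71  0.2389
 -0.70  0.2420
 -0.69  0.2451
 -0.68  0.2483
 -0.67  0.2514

σ√T = 0.4·√0.25 = 0.2000
d₁ = [ln(250/300) + (0.019 + 0.4²/2)·0.25] / 0.2000 = [-0.1823 + 0.0248] / 0.2000 = -0.7879 ≈ -0.79
N(d₁) = N(-0.79) = 0.2148
Δ_put = N(d₁) − 1 = 0.2148 − 1 = -0.7852

-0.7852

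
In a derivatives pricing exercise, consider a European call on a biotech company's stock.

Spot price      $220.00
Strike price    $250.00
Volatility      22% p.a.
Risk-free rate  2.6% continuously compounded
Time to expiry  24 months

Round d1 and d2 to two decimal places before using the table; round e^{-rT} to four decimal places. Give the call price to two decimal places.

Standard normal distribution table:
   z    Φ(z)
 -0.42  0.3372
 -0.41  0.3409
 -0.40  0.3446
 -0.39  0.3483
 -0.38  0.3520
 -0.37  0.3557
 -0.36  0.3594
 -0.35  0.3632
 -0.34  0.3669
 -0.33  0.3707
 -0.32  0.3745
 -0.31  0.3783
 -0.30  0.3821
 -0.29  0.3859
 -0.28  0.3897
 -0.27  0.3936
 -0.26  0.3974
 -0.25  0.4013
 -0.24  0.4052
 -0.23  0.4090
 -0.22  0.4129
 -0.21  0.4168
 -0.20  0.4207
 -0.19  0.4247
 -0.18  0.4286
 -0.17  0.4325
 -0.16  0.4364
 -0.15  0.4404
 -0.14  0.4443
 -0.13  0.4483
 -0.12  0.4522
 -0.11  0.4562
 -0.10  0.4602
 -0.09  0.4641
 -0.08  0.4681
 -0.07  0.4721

$20.32

T = 2;  σ√T = 0.3111
d₁ = [ln(220/250) + (0.026 + ½·0.22²)·2] / (σ√T) = (-0.1278 + 0.1004) / 0.3111 = -0.0882 → -0.09
d₂ = -0.0882 − 0.3111 = -0.3993 → -0.40
e^(−rT) = e^(−0.026·2) = 0.9493
C = 220·N(-0.09) − 250·0.9493·N(-0.40) = 220·0.4641 − 250·0.9493·0.3446 = 102.1020 − 81.7822 = 20.3198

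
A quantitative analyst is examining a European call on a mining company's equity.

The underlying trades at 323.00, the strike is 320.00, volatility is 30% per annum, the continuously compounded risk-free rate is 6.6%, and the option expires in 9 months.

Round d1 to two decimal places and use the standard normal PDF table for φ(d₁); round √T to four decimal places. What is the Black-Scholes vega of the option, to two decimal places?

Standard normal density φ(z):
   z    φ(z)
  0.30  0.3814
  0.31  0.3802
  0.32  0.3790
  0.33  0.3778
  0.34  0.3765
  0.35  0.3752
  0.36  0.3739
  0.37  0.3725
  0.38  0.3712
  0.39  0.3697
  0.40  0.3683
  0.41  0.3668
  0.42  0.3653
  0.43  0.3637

σ√T = 0.3 × 0.8660 = 0.2598
d₁ = [ln(323/320) + (0.066 + 0.3²/2)·0.75] / 0.2598 = [0.0093 + 0.0833] / 0.2598 = 0.3563 → 0.36
√T = √0.75 = 0.8660
φ(d₁) = φ(0.36) = 0.3739
vega = S·φ(d₁)·√T = 323·0.3739·0.8660 = 104.5866
(The put has the same vega.)

104.59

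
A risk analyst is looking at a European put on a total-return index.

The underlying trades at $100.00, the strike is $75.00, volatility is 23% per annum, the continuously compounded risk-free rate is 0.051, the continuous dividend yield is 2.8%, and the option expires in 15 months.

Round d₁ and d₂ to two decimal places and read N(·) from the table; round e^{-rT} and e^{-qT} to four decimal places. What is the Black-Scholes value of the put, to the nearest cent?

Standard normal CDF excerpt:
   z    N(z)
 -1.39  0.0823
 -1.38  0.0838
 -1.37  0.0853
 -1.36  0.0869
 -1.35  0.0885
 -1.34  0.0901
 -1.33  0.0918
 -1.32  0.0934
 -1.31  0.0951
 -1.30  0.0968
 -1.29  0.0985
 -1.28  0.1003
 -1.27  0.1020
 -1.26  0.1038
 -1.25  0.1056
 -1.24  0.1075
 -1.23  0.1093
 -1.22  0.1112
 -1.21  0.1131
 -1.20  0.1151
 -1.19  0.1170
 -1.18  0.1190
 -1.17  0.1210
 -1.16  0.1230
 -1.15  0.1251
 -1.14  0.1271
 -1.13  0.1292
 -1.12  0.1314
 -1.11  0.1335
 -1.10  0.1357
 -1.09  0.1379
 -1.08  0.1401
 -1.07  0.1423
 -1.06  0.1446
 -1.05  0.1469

$1.16

T = 1.25;  σ√T = 0.2571
d₁ = [ln(100/75) + (0.051 − 0.028 + ½·0.23²)·1.25] / (σ√T) = (0.2877 + 0.0618) / 0.2571 = 1.3591 ≈ 1.36
d₂ = 1.3591 − 0.2571 = 1.1020 ≈ 1.10
exp(−qT) = exp(−0.028·1.25) = 0.9656;  exp(−rT) = exp(−0.051·1.25) = 0.9382
N(−d₂) = N(-1.10) = 0.1357;  N(−d₁) = N(-1.36) = 0.0869
P = 75·0.9382·0.1357 − 100·0.9656·0.0869 = 9.5485 − 8.3911 = 1.1575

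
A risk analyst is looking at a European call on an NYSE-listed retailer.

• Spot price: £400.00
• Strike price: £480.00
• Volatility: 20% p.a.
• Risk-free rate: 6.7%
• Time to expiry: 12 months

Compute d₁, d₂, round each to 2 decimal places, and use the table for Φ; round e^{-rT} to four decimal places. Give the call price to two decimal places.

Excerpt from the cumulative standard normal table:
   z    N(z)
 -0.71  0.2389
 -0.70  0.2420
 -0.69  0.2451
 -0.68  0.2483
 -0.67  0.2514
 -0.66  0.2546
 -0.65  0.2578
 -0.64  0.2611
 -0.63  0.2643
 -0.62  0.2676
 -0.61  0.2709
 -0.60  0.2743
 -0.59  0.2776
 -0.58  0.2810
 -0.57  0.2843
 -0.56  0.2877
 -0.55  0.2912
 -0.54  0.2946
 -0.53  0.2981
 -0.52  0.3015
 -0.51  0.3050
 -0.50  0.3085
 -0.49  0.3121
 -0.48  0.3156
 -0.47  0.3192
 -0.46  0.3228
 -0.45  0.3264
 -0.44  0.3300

£14.78

σ√T = 0.2 × 1.0000 = 0.2000
d₁ = [ln(400/480) + (0.067 + ½·0.2²)·1] / (σ√T) = (-0.1823 + 0.0870) / 0.2000 = -0.4766 ≈ -0.48
d₂ = -0.4766 − 0.2000 = -0.6766 ≈ -0.68
e^(−rT) = e^(−0.067·1) = 0.9352
N(d₁) = N(-0.48) = 0.3156;  N(d₂) = N(-0.68) = 0.2483
C = 400·0.3156 − 480·0.9352·0.2483 = 126.2400 − 111.4609 = 14.7791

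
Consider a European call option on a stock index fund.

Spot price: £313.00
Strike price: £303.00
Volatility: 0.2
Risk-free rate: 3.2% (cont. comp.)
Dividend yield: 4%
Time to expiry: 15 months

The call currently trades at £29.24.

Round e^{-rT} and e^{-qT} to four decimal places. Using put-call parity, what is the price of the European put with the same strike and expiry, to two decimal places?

£22.64

exp(−qT) = exp(−0.04·1.25) = 0.9512;  exp(−rT) = exp(−0.032·1.25) = 0.9608
Put-call parity: C − P = S·e^(−qT) − K·e^(−rT) = 313·0.9512 − 303·0.9608 = 297.7256 − 291.1224 = 6.6032
P = C − (C − P) = 29.24 − (6.6032) = 22.6368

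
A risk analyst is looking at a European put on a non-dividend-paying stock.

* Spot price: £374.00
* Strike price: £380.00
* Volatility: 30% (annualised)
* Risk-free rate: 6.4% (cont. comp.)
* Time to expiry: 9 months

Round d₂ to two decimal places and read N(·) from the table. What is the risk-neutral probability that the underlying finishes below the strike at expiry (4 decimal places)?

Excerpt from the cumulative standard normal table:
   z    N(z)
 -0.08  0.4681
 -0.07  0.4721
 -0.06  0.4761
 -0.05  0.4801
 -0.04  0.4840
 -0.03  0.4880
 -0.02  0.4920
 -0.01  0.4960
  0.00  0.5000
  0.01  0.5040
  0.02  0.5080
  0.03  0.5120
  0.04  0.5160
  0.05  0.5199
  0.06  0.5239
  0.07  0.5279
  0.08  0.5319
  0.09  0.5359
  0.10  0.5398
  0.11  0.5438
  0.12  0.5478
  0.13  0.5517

σ√T = 0.3·√0.75 = 0.2598
d₁ = [ln(374/380) + (0.064 + 0.3²/2)·0.75] / 0.2598 = [-0.0159 + 0.0818] / 0.2598 = 0.2534 which rounds to 0.25
d₂ = d₁ − σ√T = 0.2534 − 0.2598 = -0.0064 which rounds to -0.01
Pr(exercise) under Q = N(−d₂) = N(0.01) = 0.5040

0.5040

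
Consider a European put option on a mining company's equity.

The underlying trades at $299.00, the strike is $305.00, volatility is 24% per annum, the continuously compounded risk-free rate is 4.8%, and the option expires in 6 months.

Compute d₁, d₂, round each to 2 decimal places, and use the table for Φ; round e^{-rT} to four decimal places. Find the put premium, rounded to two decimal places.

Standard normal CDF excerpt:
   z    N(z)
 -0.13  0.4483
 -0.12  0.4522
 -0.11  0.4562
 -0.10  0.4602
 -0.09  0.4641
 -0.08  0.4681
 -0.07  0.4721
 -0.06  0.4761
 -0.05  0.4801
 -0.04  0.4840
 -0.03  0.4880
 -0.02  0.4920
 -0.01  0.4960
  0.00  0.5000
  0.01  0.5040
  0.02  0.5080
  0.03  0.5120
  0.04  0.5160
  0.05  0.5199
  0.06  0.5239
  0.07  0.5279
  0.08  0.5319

σ√T = 0.24·√0.5 = 0.1697
d₁ = [ln(299/305) + (0.048 + ½·0.24²)·0.5] / (σ√T) = (-0.0199 + 0.0384) / 0.1697 = 0.1092 → 0.11
d₂ = 0.1092 − 0.1697 = -0.0605 → -0.06
e^(−rT) = e^(−0.048·0.5) = 0.9763
P = 305·0.9763·N(0.06) − 299·N(-0.11) = 305·0.9763·0.5239 − 299·0.4562 = 156.0025 − 136.4038 = 19.5987

$19.60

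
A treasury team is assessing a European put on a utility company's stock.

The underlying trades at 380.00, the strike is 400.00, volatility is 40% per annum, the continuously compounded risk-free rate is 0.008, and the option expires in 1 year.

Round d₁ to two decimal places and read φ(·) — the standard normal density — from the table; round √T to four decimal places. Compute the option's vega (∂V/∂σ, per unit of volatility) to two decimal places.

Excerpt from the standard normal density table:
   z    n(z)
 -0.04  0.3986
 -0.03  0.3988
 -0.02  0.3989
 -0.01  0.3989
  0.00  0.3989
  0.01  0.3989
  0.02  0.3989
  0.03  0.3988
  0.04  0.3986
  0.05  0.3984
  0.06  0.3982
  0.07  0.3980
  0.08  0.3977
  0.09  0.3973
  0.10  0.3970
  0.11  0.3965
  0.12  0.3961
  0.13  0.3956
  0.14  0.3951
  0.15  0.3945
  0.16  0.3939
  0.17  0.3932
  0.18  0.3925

150.97

σ√T = 0.4·√1 = 0.4000
d₁ = [ln(380/400) + (0.008 + 0.4²/2)·1] / 0.4000 = [-0.0513 + 0.0880] / 0.4000 = 0.0918 ⇒ 0.09
√T = √1 = 1.0000
φ(d₁) = φ(0.09) = 0.3973
vega = S·φ(d₁)·√T = 380·0.3973·1.0000 = 150.9740
(The call has the same vega.)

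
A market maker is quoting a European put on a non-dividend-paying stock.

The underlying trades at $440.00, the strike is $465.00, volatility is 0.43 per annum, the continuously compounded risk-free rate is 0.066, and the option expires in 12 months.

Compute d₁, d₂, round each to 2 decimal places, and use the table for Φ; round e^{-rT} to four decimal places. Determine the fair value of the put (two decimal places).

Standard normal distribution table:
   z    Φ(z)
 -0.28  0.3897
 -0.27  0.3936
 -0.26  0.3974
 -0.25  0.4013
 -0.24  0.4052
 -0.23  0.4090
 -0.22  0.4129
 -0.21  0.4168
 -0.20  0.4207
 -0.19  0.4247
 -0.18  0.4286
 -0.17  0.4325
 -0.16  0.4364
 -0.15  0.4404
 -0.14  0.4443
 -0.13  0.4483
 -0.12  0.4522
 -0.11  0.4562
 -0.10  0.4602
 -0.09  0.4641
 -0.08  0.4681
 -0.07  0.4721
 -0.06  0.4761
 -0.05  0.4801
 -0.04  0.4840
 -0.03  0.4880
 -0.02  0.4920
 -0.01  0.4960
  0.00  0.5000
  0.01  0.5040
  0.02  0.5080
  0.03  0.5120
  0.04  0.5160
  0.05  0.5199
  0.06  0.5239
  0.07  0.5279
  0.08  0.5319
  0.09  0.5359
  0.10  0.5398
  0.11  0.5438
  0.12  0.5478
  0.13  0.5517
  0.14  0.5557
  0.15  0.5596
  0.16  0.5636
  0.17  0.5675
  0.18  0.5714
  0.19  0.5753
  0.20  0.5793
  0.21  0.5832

$72.13

σ√T = 0.43 × 1.0000 = 0.4300
d₁ = [ln(440/465) + (0.066 + ½·0.43²)·1] / (σ√T) = (-0.0553 + 0.1584) / 0.4300 = 0.2400 ⇒ 0.24
d₂ = 0.2400 − 0.4300 = -0.1900 ⇒ -0.19
e^(−rT) = e^(−0.066·1) = 0.9361
P = 465·0.9361·N(0.19) − 440·N(-0.24) = 465·0.9361·0.5753 − 440·0.4052 = 250.4203 − 178.2880 = 72.1323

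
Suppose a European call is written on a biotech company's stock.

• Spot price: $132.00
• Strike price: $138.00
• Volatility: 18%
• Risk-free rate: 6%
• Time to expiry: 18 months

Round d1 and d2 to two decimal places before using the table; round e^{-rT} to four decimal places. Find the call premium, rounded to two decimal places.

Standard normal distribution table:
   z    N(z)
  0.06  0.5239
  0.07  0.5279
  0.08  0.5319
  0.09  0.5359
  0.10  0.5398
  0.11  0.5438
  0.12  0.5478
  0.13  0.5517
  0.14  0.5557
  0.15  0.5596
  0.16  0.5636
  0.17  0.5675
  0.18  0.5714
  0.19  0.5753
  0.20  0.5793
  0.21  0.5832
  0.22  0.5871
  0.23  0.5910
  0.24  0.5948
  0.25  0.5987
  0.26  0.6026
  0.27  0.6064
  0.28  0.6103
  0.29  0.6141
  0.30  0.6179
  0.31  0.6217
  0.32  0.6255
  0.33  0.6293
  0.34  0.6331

σ√T = 0.18·√1.5 = 0.2205
d₁ = [ln(132/138) + (0.06 + ½·0.18²)·1.5] / (σ√T) = (-0.0445 + 0.1143) / 0.2205 = 0.3168 → 0.32
d₂ = 0.3168 − 0.2205 = 0.0964 → 0.10
exp(−rT) = exp(−0.06·1.5) = 0.9139
N(d₁) = N(0.32) = 0.6255;  N(d₂) = N(0.10) = 0.5398
C = 132·0.6255 − 138·0.9139·0.5398 = 82.5660 − 68.0786 = 14.4874

$14.49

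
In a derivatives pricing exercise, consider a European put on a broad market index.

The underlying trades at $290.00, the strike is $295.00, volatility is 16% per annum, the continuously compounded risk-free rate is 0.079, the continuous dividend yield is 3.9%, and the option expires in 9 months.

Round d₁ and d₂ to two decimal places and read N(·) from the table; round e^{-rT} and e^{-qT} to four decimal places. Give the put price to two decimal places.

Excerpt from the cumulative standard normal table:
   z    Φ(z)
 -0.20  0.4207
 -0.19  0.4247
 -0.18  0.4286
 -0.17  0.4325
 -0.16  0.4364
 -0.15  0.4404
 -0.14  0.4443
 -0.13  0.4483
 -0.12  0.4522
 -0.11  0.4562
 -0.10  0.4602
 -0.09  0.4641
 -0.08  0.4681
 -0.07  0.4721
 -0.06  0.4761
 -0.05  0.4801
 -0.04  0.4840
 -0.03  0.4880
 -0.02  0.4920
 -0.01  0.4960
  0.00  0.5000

T = 0.75;  σ√T = 0.1386
d₁ = [ln(290/295) + (0.079 − 0.039 + 0.16²/2)·0.75] / 0.1386 = [-0.0171 + 0.0396] / 0.1386 = 0.1624 ≈ 0.16
d₂ = d₁ − σ√T = 0.1624 − 0.1386 = 0.0239 ≈ 0.02
exp(−qT) = exp(−0.039·0.75) = 0.9712;  exp(−rT) = exp(−0.079·0.75) = 0.9425
N(−d₂) = N(-0.02) = 0.4920;  N(−d₁) = N(-0.16) = 0.4364
P = 295·0.9425·0.4920 − 290·0.9712·0.4364 = 136.7945 − 122.9112 = 13.8833

$13.88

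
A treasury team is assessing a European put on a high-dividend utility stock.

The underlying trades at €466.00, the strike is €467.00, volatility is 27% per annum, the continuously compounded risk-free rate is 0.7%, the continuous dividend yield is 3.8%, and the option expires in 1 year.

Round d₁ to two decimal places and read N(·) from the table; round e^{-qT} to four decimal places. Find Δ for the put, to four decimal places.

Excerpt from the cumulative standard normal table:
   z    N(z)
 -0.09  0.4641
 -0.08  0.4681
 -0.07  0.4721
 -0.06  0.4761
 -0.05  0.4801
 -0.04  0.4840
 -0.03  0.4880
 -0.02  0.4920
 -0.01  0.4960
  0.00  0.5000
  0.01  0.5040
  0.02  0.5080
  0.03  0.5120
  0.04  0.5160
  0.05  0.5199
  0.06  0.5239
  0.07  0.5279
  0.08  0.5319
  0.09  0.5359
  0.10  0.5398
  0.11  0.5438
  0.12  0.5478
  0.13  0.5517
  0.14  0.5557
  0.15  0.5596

σ√T = 0.27 × 1.0000 = 0.2700
ln(S/K) + (r − q + σ²/2)T = ln(466/467) + (0.007 − 0.038 + 0.27²/2)·1 = -0.0021 + 0.0055 = 0.0033
d₁ = 0.0033 / 0.2700 = 0.0122 ≈ 0.01
N(d₁) = N(0.01) = 0.5040
Δ_put = exp(−qT)·(N(d₁) − 1) = 0.9627·(0.5040 − 1) = -0.4775

-0.4775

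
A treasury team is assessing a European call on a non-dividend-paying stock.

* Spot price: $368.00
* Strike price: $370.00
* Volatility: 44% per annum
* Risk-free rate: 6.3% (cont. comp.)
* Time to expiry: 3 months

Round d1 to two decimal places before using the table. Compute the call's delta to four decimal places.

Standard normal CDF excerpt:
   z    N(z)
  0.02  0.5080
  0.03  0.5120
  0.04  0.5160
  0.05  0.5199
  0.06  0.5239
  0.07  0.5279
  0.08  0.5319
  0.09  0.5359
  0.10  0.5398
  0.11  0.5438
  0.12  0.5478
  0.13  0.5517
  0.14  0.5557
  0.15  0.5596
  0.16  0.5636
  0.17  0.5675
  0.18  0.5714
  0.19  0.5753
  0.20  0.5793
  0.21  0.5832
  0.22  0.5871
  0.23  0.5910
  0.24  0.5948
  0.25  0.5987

σ√T = 0.44 × 0.5000 = 0.2200
d₁ = [ln(368/370) + (0.063 + 0.44²/2)·0.25] / 0.2200 = [-0.0054 + 0.0399] / 0.2200 = 0.1570 → 0.16
N(d₁) = N(0.16) = 0.5636
Δ_call = N(d₁) = 0.5636

0.5636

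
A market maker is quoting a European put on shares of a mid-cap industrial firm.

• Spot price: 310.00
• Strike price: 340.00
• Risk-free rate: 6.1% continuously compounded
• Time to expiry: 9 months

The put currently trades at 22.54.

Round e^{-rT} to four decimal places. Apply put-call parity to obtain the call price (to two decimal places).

exp(−rT) = exp(−0.061·0.75) = 0.9553
Put-call parity: C − P = S − K·e^(−rT) = 310 − 340·0.9553 = 310 − 324.8020 = -14.8020
C = P + (C − P) = 22.54 + (-14.8020) = 7.7380

7.74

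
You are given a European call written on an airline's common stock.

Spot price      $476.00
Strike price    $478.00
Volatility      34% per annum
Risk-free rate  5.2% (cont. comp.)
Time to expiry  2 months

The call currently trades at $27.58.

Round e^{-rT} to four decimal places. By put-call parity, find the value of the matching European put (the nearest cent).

exp(−rT) = exp(−0.052·0.1667) = 0.9914
Put-call parity: C − P = S − K·e^(−rT) = 476 − 478·0.9914 = 476 − 473.8892 = 2.1108
P = C − (C − P) = 27.58 − (2.1108) = 25.4692

$25.47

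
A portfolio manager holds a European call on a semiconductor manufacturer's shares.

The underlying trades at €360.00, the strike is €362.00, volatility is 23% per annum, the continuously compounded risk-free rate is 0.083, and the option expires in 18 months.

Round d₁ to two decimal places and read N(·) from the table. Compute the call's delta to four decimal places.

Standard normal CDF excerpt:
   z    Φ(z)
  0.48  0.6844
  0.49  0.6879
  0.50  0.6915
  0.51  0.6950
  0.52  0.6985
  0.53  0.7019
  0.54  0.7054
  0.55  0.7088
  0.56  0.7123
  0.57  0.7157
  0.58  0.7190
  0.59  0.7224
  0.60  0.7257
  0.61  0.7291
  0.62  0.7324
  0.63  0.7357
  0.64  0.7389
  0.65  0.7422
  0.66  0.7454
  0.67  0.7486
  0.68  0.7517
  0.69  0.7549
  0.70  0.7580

T = 1.5;  σ√T = 0.2817
d₁ = [ln(360/362) + (0.083 + 0.23²/2)·1.5] / 0.2817 = [-0.0055 + 0.1642] / 0.2817 = 0.5632 ≈ 0.56
N(d₁) = N(0.56) = 0.7123
Δ_call = N(d₁) = 0.7123

0.7123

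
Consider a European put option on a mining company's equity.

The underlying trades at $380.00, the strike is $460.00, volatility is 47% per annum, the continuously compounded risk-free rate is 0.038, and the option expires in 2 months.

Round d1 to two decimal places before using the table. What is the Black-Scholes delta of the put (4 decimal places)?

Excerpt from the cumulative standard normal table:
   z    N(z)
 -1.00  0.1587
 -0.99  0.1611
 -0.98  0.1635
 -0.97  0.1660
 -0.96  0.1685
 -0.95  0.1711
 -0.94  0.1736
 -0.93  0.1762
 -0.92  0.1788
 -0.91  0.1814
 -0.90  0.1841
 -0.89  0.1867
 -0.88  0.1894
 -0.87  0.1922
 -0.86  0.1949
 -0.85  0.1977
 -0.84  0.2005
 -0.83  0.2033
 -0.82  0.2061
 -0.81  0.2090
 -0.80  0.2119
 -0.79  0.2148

-0.8078

T = 0.1667;  σ√T = 0.1919
d₁ = [ln(380/460) + (0.038 + 0.47²/2)·0.1667] / 0.1919 = [-0.1911 + 0.0247] / 0.1919 = -0.8668 → -0.87
N(d₁) = N(-0.87) = 0.1922
Δ_put = N(d₁) − 1 = 0.1922 − 1 = -0.8078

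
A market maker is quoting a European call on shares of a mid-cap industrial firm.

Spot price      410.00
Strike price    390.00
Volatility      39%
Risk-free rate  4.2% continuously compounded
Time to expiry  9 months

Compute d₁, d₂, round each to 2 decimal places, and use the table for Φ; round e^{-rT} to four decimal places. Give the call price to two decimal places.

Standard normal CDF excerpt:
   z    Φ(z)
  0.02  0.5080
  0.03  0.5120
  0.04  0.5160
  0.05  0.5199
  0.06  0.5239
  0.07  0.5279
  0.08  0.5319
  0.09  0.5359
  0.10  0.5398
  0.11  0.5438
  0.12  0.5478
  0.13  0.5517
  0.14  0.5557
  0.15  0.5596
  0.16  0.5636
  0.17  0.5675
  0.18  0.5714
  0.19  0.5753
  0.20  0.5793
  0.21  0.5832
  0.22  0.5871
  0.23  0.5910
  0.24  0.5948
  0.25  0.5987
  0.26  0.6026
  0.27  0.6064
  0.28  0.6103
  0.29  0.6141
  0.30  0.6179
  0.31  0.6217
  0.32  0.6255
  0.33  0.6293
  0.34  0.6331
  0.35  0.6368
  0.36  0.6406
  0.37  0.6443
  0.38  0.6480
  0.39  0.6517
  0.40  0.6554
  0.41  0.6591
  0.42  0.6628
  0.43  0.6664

70.73

T = 0.75;  σ√T = 0.3377
ln(S/K) + (r + σ²/2)T = ln(410/390) + (0.042 + 0.39²/2)·0.75 = 0.0500 + 0.0885 = 0.1385
d₁ = 0.1385 / 0.3377 = 0.4102 which rounds to 0.41
d₂ = d₁ − σ√T = 0.4102 − 0.3377 = 0.0725 which rounds to 0.07
exp(−rT) = exp(−0.042·0.75) = 0.9690
N(d₁) = N(0.41) = 0.6591;  N(d₂) = N(0.07) = 0.5279
C = 410·0.6591 − 390·0.9690·0.5279 = 270.2310 − 199.4987 = 70.7323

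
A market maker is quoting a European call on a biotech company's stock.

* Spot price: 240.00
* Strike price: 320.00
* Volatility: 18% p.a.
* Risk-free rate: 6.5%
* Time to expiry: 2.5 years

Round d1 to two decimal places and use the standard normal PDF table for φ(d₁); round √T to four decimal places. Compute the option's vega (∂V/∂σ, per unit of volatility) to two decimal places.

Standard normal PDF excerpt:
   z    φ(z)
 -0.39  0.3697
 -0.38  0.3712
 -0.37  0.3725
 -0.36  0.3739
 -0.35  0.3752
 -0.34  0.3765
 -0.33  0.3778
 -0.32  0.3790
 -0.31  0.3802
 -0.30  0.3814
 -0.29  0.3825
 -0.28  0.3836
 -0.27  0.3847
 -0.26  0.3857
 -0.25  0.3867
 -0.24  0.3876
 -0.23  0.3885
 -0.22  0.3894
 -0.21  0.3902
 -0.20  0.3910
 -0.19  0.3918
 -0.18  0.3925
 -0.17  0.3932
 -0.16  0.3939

σ√T = 0.18 × 1.5811 = 0.2846
d₁ = [ln(240/320) + (0.065 + 0.18²/2)·2.5] / 0.2846 = [-0.2877 + 0.2030] / 0.2846 = -0.2975 ⇒ -0.30
√T = √2.5 = 1.5811
φ(d₁) = φ(-0.30) = 0.3814
vega = S·φ(d₁)·√T = 240·0.3814·1.5811 = 144.7276

144.73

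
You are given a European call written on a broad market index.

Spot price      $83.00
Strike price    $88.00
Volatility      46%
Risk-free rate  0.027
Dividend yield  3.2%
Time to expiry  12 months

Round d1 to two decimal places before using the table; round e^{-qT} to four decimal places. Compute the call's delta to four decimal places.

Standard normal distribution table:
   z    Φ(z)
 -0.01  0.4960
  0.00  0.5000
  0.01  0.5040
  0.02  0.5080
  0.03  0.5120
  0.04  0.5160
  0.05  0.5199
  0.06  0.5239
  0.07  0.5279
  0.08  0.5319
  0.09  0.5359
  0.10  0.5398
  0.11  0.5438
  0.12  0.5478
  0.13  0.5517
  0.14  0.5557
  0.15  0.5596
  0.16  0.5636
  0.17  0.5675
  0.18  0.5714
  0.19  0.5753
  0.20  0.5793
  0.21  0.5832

0.5190

σ√T = 0.46·√1 = 0.4600
d₁ = [ln(83/88) + (0.027 − 0.032 + 0.46²/2)·1] / 0.4600 = [-0.0585 + 0.1008] / 0.4600 = 0.0920 ⇒ 0.09
N(d₁) = N(0.09) = 0.5359
Δ_call = exp(−qT)·N(d₁) = 0.9685·0.5359 = 0.5190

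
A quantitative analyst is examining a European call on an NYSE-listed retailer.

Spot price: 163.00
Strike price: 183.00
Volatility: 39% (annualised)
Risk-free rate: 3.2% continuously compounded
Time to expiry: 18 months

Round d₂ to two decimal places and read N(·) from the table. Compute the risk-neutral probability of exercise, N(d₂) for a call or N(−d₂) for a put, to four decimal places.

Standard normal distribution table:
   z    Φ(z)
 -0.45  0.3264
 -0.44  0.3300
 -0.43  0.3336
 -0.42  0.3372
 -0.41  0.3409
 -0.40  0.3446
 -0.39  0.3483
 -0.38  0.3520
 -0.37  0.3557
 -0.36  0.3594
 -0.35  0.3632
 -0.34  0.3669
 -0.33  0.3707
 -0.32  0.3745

σ√T = 0.39 × 1.2247 = 0.4777
d₁ = [ln(163/183) + (0.032 + 0.39²/2)·1.5] / 0.4777 = [-0.1157 + 0.1621] / 0.4777 = 0.0970 ≈ 0.10
d₂ = d₁ − σ√T = 0.0970 − 0.4777 = -0.3806 ≈ -0.38
Pr(exercise) under Q = N(d₂) = 0.3520

0.3520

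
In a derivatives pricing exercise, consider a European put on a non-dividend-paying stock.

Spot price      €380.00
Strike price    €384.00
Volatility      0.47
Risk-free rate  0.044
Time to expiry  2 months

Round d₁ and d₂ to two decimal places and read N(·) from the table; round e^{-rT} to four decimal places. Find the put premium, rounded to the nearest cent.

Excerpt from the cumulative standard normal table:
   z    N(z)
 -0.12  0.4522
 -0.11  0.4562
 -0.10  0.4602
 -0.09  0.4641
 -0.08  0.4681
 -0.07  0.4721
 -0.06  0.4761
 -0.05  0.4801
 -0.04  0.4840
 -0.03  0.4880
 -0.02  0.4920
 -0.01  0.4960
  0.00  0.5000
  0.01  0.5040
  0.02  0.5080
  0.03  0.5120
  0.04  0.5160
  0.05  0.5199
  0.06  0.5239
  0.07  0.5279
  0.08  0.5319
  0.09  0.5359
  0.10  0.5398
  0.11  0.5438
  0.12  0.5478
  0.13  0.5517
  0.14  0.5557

€29.42

σ√T = 0.47·√0.1667 = 0.1919
ln(S/K) + (r + σ²/2)T = ln(380/384) + (0.044 + 0.47²/2)·0.1667 = -0.0105 + 0.0257 = 0.0153
d₁ = 0.0153 / 0.1919 = 0.0796 ⇒ 0.08
d₂ = d₁ − σ√T = 0.0796 − 0.1919 = -0.1123 ⇒ -0.11
exp(−rT) = exp(−0.044·0.1667) = 0.9927
N(−d₂) = N(0.11) = 0.5438;  N(−d₁) = N(-0.08) = 0.4681
P = 384·0.9927·0.5438 − 380·0.4681 = 207.2948 − 177.8780 = 29.4168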